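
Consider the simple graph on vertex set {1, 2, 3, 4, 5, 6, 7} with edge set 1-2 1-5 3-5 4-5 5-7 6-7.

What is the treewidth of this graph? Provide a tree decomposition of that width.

Treewidth 1.
One optimal decomposition is:
Bags: B1 = {5, 7}  B2 = {4, 5}  B3 = {6, 7}  B4 = {1, 5}  B5 = {3, 5}  B6 = {1, 2}
Tree: B1–B2, B1–B3, B2–B4, B4–B5, B4–B6

The largest bag has 2 vertices, giving width 1; this decomposition certifies tw(G) ≤ 1. Any graph with an edge has treewidth ≥ 1, and G has the edge 7–5. Therefore the treewidth is 1.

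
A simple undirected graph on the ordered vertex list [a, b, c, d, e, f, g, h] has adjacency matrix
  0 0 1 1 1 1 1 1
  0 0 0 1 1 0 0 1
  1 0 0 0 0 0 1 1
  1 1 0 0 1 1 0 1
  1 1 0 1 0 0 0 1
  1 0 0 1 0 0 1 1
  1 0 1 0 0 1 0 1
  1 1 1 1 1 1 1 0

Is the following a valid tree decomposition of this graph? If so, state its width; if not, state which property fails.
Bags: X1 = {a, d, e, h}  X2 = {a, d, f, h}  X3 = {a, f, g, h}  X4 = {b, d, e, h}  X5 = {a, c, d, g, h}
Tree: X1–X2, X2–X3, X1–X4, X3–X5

A tree decomposition must satisfy three properties: every vertex lies in some bag; for every edge, both endpoints lie together in some bag; and for every vertex, the bags containing it form a connected subtree. Here bags containing vertex d are not connected in the tree, so the decomposition is invalid.

No — bags containing vertex d are not connected in the tree.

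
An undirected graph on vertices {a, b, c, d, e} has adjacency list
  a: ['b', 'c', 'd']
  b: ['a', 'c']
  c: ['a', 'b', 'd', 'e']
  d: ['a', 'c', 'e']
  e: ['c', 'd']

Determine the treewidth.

2

A width-2 tree decomposition is:
Bags: B1 = {c, d, e}  B2 = {a, c, d}  B3 = {a, b, c}
Tree: B1–B2, B2–B3
The largest bag has 3 vertices, giving width 2; this decomposition certifies tw(G) ≤ 2. Conversely, {c, d, e} is a clique of size 3, and the vertices of any clique must share a bag in every tree decomposition; so some bag has ≥ 3 vertices and tw(G) ≥ 2. The upper and lower bounds meet at 2, so that is the treewidth.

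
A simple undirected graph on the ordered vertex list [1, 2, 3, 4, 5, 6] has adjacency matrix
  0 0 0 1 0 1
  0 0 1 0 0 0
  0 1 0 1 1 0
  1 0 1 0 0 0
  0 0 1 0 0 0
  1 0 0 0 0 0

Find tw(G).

A width-1 tree decomposition is:
Bags: B1 = {1, 4}  B2 = {3, 4}  B3 = {3, 5}  B4 = {1, 6}  B5 = {2, 3}
Tree: B1–B2, B2–B3, B1–B4, B2–B5
Each bag holds 2 vertices, so the decomposition has width 1, which upper-bounds the treewidth. Since G has at least one edge (e.g. 4–1), it is not an edgeless graph, so tw(G) ≥ 1. Therefore the treewidth is 1.

1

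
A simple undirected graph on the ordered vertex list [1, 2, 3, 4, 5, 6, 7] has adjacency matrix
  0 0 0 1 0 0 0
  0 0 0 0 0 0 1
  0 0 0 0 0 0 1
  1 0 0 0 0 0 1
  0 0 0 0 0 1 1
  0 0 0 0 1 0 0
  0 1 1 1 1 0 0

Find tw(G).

1

A width-1 tree decomposition is:
Bags: B1 = {5, 7}  B2 = {4, 7}  B3 = {3, 7}  B4 = {5, 6}  B5 = {1, 4}  B6 = {2, 7}
Tree: B1–B2, B1–B3, B1–B4, B2–B5, B2–B6
The largest bag has 2 vertices, giving width 1; this decomposition certifies tw(G) ≤ 1. Any graph with an edge has treewidth ≥ 1, and G has the edge 5–7. The upper and lower bounds meet at 1, so that is the treewidth.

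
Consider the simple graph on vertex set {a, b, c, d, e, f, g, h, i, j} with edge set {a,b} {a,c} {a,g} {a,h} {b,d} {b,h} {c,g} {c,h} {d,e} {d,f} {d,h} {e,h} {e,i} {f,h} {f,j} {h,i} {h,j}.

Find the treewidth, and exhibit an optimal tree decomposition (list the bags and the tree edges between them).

Treewidth 2.
One such decomposition:
Bags: B1 = {a, c, h}  B2 = {a, b, h}  B3 = {a, c, g}  B4 = {b, d, h}  B5 = {d, e, h}  B6 = {d, f, h}  B7 = {f, h, j}  B8 = {e, h, i}
Tree: B1–B2, B1–B3, B2–B4, B4–B5, B4–B6, B6–B7, B5–B8

Every bag has size at most 3, so the width is 3 − 1 = 2 and tw(G) ≤ 2. On the other hand G contains the 3-clique {a, c, g}. A clique must lie in a single bag of any decomposition, so no decomposition can have width below 2. Therefore the treewidth is 2.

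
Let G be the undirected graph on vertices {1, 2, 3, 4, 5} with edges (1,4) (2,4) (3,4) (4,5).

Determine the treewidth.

1

A width-1 tree decomposition is:
Bags: B1 = {2, 4}  B2 = {4, 5}  B3 = {3, 4}  B4 = {1, 4}
Tree: B1–B2, B2–B3, B2–B4
The largest bag has 2 vertices, giving width 1; this decomposition certifies tw(G) ≤ 1. Since G has at least one edge (e.g. 4–2), it is not an edgeless graph, so tw(G) ≥ 1. Hence tw(G) = 1 exactly.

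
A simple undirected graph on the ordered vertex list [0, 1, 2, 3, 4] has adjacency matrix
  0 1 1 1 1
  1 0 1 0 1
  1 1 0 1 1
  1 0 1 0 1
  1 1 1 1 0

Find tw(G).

A width-3 tree decomposition is:
Bags: B1 = {0, 2, 3, 4}  B2 = {0, 1, 2, 4}
Tree: B1–B2
Every bag has size at most 4, so the width is 4 − 1 = 3 and tw(G) ≤ 3. For the lower bound, the 4 vertices {0, 1, 2, 4} are pairwise adjacent, and any tree decomposition puts a clique entirely inside one bag — forcing width ≥ 3. The upper and lower bounds meet at 3, so that is the treewidth.

3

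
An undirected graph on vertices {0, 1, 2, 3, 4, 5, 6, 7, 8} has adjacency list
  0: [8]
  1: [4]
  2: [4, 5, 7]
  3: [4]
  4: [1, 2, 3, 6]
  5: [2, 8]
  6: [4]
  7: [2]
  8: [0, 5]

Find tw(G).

1

A width-1 tree decomposition is:
Bags: B1 = {2, 7}  B2 = {2, 4}  B3 = {4, 6}  B4 = {3, 4}  B5 = {2, 5}  B6 = {1, 4}  B7 = {5, 8}  B8 = {0, 8}
Tree: B1–B2, B2–B3, B3–B4, B2–B5, B3–B6, B5–B7, B7–B8
Every bag has size at most 2, so the width is 2 − 1 = 1 and tw(G) ≤ 1. Since G has at least one edge (e.g. 7–2), it is not an edgeless graph, so tw(G) ≥ 1. Combining the bounds, tw(G) = 1.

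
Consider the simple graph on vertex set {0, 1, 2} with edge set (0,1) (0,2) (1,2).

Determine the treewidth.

2

A width-2 tree decomposition is:
Bags: B1 = {0, 1, 2}
Tree: (single bag)
A single bag containing all 3 vertices is trivially a valid decomposition of width 2. For the lower bound, the 3 vertices {0, 1, 2} are pairwise adjacent, and any tree decomposition puts a clique entirely inside one bag — forcing width ≥ 2. Hence tw(G) = 2 exactly.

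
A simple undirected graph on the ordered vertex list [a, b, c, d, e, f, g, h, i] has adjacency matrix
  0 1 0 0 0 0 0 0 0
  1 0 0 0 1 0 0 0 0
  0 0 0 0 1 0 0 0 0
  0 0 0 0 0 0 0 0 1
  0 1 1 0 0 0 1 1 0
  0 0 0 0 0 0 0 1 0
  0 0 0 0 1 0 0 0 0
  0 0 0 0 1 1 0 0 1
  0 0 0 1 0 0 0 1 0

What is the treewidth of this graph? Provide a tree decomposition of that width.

Every bag has size at most 2, so the width is 2 − 1 = 1 and tw(G) ≤ 1. G has an edge, so its treewidth is at least 1. Combining the bounds, tw(G) = 1.

Treewidth 1.
One optimal decomposition is:
Bags: B1 = {h, i}  B2 = {f, h}  B3 = {e, h}  B4 = {b, e}  B5 = {e, g}  B6 = {c, e}  B7 = {d, i}  B8 = {a, b}
Tree: B1–B2, B2–B3, B3–B4, B3–B5, B4–B6, B1–B7, B4–B8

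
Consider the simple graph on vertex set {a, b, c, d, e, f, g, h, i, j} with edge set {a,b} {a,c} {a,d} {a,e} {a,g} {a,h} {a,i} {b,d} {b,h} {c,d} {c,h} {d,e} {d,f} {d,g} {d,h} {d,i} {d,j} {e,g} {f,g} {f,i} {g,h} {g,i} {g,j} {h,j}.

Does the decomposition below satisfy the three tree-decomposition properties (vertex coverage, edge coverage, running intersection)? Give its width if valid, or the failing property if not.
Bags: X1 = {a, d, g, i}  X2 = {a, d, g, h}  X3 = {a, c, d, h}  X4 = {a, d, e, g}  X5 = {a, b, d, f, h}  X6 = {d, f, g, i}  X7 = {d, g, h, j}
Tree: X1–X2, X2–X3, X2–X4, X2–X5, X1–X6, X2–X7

No — bags containing vertex f are not connected in the tree.

A tree decomposition must satisfy three properties: every vertex lies in some bag; for every edge, both endpoints lie together in some bag; and for every vertex, the bags containing it form a connected subtree. Here bags containing vertex f are not connected in the tree, so the decomposition is invalid.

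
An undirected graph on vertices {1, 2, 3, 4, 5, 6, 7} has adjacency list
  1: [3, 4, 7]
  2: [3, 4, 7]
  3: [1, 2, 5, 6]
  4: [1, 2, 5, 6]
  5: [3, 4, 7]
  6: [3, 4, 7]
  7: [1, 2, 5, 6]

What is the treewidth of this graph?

3

A width-3 tree decomposition is:
Bags: B1 = {3, 4, 5, 7}  B2 = {2, 3, 4, 7}  B3 = {3, 4, 6, 7}  B4 = {1, 3, 4, 7}
Tree: B1–B2, B2–B3, B3–B4
Each bag holds 4 vertices, so the decomposition has width 3, which upper-bounds the treewidth. For the lower bound: the 4 vertex sets {4,5}, {2,3}, {7}, {6} are disjoint, each induces a connected subgraph, and every pair is joined by at least one edge of G. Contracting each set to a single vertex therefore yields K_{4} as a minor, and since treewidth is minor-monotone, tw(G) ≥ tw(K_{4}) = 3. Combining the bounds, tw(G) = 3.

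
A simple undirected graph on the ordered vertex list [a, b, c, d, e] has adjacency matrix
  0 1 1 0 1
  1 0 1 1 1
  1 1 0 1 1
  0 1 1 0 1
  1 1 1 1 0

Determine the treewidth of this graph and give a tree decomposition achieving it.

Treewidth 3.
One such decomposition:
Bags: B1 = {b, c, d, e}  B2 = {a, b, c, e}
Tree: B1–B2

Every bag has size at most 4, so the width is 4 − 1 = 3 and tw(G) ≤ 3. On the other hand G contains the 4-clique {b, c, d, e}. A clique must lie in a single bag of any decomposition, so no decomposition can have width below 3. Combining the bounds, tw(G) = 3.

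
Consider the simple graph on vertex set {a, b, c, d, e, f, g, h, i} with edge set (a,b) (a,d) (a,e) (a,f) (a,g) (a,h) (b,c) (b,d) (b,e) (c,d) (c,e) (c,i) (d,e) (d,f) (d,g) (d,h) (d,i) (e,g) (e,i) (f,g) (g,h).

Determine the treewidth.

3

A width-3 tree decomposition is:
Bags: B1 = {b, c, d, e}  B2 = {a, b, d, e}  B3 = {a, d, e, g}  B4 = {c, d, e, i}  B5 = {a, d, g, h}  B6 = {a, d, f, g}
Tree: B1–B2, B2–B3, B1–B4, B3–B5, B5–B6
The largest bag has 4 vertices, giving width 3; this decomposition certifies tw(G) ≤ 3. Conversely, {b, c, d, e} is a clique of size 4, and the vertices of any clique must share a bag in every tree decomposition; so some bag has ≥ 4 vertices and tw(G) ≥ 3. Combining the bounds, tw(G) = 3.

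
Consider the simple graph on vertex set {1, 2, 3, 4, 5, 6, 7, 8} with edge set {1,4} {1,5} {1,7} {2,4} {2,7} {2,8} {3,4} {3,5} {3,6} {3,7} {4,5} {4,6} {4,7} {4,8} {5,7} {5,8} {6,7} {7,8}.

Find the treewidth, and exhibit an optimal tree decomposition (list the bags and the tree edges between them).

Treewidth 3.
One optimal decomposition is:
Bags: B1 = {4, 5, 7, 8}  B2 = {3, 4, 5, 7}  B3 = {3, 4, 6, 7}  B4 = {1, 4, 5, 7}  B5 = {2, 4, 7, 8}
Tree: B1–B2, B2–B3, B2–B4, B1–B5

The largest bag has 4 vertices, giving width 3; this decomposition certifies tw(G) ≤ 3. On the other hand G contains the 4-clique {2, 4, 7, 8}. A clique must lie in a single bag of any decomposition, so no decomposition can have width below 3. Combining the bounds, tw(G) = 3.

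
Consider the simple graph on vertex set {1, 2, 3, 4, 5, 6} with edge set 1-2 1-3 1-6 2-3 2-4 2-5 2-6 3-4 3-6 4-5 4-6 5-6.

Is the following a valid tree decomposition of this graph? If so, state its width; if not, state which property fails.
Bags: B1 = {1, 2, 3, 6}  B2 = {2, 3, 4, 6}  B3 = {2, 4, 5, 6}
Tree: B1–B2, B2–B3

Every vertex of G appears in some bag (union = {1, 2, 3, 4, 5, 6}); every edge is covered by a bag; and for each vertex v the set of bags containing v is connected in the bag tree. The decomposition is therefore valid. The largest bag has 4 vertices, so the width is 3.

Yes; width 3.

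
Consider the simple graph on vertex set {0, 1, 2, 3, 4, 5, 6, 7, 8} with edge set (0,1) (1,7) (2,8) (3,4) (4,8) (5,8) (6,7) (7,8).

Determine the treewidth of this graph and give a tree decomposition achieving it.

The largest bag has 2 vertices, giving width 1; this decomposition certifies tw(G) ≤ 1. Since G has at least one edge (e.g. 1–7), it is not an edgeless graph, so tw(G) ≥ 1. Hence tw(G) = 1 exactly.

Treewidth 1.
One such decomposition:
Bags: B1 = {1, 7}  B2 = {7, 8}  B3 = {5, 8}  B4 = {4, 8}  B5 = {2, 8}  B6 = {3, 4}  B7 = {6, 7}  B8 = {0, 1}
Tree: B1–B2, B2–B3, B2–B4, B2–B5, B4–B6, B2–B7, B1–B8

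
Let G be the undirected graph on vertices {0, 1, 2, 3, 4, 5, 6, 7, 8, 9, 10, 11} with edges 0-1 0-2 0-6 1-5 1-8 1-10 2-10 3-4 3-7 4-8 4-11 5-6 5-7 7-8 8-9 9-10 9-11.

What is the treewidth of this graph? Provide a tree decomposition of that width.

Treewidth 3.
One such decomposition:
Bags: B1 = {3, 4, 7, 11}  B2 = {4, 7, 8, 11}  B3 = {7, 8, 9, 11}  B4 = {5, 7, 8, 9}  B5 = {1, 5, 8, 9}  B6 = {1, 5, 9, 10}  B7 = {1, 5, 6, 10}  B8 = {0, 1, 6, 10}  B9 = {0, 2, 6, 10}
Tree: B1–B2, B2–B3, B3–B4, B4–B5, B5–B6, B6–B7, B7–B8, B8–B9

The largest bag has 4 vertices, giving width 3; this decomposition certifies tw(G) ≤ 3. For the lower bound: the 4 vertex sets {3,4,11}, {7}, {8}, {1,5,9,10} are disjoint, each induces a connected subgraph, and every pair is joined by at least one edge of G. Contracting each set to a single vertex therefore yields K_{4} as a minor, and since treewidth is minor-monotone, tw(G) ≥ tw(K_{4}) = 3. Combining the bounds, tw(G) = 3.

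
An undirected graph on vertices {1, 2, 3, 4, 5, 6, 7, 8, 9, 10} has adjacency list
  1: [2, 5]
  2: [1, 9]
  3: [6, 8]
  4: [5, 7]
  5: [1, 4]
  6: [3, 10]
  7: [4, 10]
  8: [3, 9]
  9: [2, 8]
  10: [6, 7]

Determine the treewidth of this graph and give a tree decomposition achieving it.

Treewidth 2.
One optimal decomposition is:
Bags: B1 = {1, 2, 9}  B2 = {1, 5, 9}  B3 = {4, 5, 9}  B4 = {4, 7, 9}  B5 = {7, 9, 10}  B6 = {6, 9, 10}  B7 = {3, 6, 9}  B8 = {3, 8, 9}
Tree: B1–B2, B2–B3, B3–B4, B4–B5, B5–B6, B6–B7, B7–B8

Every bag has size at most 3, so the width is 3 − 1 = 2 and tw(G) ≤ 2. The edges 9–2–1–5–4–7–10–6–3–8–9 form a cycle, so G is not a tree and its treewidth is at least 2. The upper and lower bounds meet at 2, so that is the treewidth.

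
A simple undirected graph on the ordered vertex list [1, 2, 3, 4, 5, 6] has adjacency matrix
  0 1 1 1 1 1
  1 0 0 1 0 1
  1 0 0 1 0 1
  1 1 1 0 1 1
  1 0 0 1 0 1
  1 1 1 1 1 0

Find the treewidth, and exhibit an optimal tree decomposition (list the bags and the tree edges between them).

Treewidth 3.
Bags: B1 = {1, 4, 5, 6}  B2 = {1, 2, 4, 6}  B3 = {1, 3, 4, 6}
Tree: B1–B2, B2–B3

The largest bag has 4 vertices, giving width 3; this decomposition certifies tw(G) ≤ 3. On the other hand G contains the 4-clique {1, 2, 4, 6}. A clique must lie in a single bag of any decomposition, so no decomposition can have width below 3. Therefore the treewidth is 3.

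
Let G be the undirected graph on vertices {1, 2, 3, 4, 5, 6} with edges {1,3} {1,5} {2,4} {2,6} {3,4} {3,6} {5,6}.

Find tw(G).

2

A width-2 tree decomposition is:
Bags: B1 = {2, 4, 6}  B2 = {3, 4, 6}  B3 = {3, 5, 6}  B4 = {1, 3, 5}
Tree: B1–B2, B2–B3, B3–B4
The largest bag has 3 vertices, giving width 2; this decomposition certifies tw(G) ≤ 2. The edges 2–4–3–6–2 form a cycle, so G is not a tree and its treewidth is at least 2. Hence tw(G) = 2 exactly.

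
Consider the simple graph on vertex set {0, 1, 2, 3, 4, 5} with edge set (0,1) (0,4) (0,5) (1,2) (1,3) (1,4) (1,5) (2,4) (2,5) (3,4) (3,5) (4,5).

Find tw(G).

3

A width-3 tree decomposition is:
Bags: B1 = {1, 2, 4, 5}  B2 = {0, 1, 4, 5}  B3 = {1, 3, 4, 5}
Tree: B1–B2, B1–B3
Every bag has size at most 4, so the width is 4 − 1 = 3 and tw(G) ≤ 3. Conversely, {0, 1, 4, 5} is a clique of size 4, and the vertices of any clique must share a bag in every tree decomposition; so some bag has ≥ 4 vertices and tw(G) ≥ 3. Combining the bounds, tw(G) = 3.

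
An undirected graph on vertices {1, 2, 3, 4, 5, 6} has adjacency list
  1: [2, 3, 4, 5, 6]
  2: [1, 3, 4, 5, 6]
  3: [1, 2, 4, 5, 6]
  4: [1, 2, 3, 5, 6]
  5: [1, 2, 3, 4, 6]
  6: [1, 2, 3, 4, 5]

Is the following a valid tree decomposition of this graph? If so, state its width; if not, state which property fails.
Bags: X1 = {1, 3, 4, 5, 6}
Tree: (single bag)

No — vertex 2 appears in no bag.

A tree decomposition must satisfy three properties: every vertex lies in some bag; for every edge, both endpoints lie together in some bag; and for every vertex, the bags containing it form a connected subtree. Here vertex 2 appears in no bag, so the decomposition is invalid.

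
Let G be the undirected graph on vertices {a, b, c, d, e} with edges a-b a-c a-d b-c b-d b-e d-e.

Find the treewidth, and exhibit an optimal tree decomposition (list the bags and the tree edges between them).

Treewidth 2.
Bags: B1 = {a, b, d}  B2 = {a, b, c}  B3 = {b, d, e}
Tree: B1–B2, B1–B3

Every bag has size at most 3, so the width is 3 − 1 = 2 and tw(G) ≤ 2. On the other hand G contains the 3-clique {b, d, e}. A clique must lie in a single bag of any decomposition, so no decomposition can have width below 2. The upper and lower bounds meet at 2, so that is the treewidth.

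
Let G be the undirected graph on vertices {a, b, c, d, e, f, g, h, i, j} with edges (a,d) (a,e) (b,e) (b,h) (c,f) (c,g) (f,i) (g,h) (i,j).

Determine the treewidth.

1

A width-1 tree decomposition is:
Bags: B1 = {i, j}  B2 = {f, i}  B3 = {c, f}  B4 = {c, g}  B5 = {g, h}  B6 = {b, h}  B7 = {b, e}  B8 = {a, e}  B9 = {a, d}
Tree: B1–B2, B2–B3, B3–B4, B4–B5, B5–B6, B6–B7, B7–B8, B8–B9
The largest bag has 2 vertices, giving width 1; this decomposition certifies tw(G) ≤ 1. G has an edge, so its treewidth is at least 1. Therefore the treewidth is 1.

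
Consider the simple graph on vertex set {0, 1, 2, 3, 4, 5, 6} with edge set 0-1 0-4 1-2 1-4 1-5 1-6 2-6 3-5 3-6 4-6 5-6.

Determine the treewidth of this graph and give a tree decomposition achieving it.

Treewidth 2.
Bags: B1 = {1, 2, 6}  B2 = {1, 4, 6}  B3 = {1, 5, 6}  B4 = {3, 5, 6}  B5 = {0, 1, 4}
Tree: B1–B2, B1–B3, B3–B4, B2–B5

The largest bag has 3 vertices, giving width 2; this decomposition certifies tw(G) ≤ 2. For the lower bound, the 3 vertices {0, 1, 4} are pairwise adjacent, and any tree decomposition puts a clique entirely inside one bag — forcing width ≥ 2. The upper and lower bounds meet at 2, so that is the treewidth.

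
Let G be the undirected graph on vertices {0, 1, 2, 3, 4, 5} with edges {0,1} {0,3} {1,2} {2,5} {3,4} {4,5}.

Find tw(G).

2

A width-2 tree decomposition is:
Bags: B1 = {0, 1, 2}  B2 = {0, 2, 3}  B3 = {2, 3, 4}  B4 = {2, 4, 5}
Tree: B1–B2, B2–B3, B3–B4
The largest bag has 3 vertices, giving width 2; this decomposition certifies tw(G) ≤ 2. For the lower bound, G contains the cycle 2–1–0–3–4–5–2, so G is not a forest; only forests have treewidth ≤ 1, hence tw(G) ≥ 2. Therefore the treewidth is 2.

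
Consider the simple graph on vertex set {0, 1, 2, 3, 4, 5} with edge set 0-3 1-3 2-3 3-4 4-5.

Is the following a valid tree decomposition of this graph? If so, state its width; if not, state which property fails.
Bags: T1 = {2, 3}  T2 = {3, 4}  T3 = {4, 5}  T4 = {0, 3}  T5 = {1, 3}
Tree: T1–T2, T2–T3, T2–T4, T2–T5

Checking the three conditions: (i) the bags cover all of {0, 1, 2, 3, 4, 5}; (ii) for each edge, some bag contains both endpoints; (iii) the bags containing any fixed vertex form a subtree. All hold, so the decomposition is valid with width 2 − 1 = 1.

Yes; width 1.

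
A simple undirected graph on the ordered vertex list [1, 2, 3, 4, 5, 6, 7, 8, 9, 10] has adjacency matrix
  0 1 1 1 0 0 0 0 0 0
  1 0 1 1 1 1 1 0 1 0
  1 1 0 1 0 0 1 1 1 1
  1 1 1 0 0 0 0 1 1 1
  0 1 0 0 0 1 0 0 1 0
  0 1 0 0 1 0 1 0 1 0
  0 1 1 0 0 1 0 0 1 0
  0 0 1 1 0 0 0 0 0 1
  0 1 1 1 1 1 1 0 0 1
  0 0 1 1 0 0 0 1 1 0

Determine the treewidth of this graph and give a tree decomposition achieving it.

Every bag has size at most 4, so the width is 4 − 1 = 3 and tw(G) ≤ 3. For the lower bound, the 4 vertices {3, 4, 8, 10} are pairwise adjacent, and any tree decomposition puts a clique entirely inside one bag — forcing width ≥ 3. Combining the bounds, tw(G) = 3.

Treewidth 3.
One optimal decomposition is:
Bags: B1 = {2, 3, 4, 9}  B2 = {1, 2, 3, 4}  B3 = {3, 4, 9, 10}  B4 = {2, 3, 7, 9}  B5 = {3, 4, 8, 10}  B6 = {2, 6, 7, 9}  B7 = {2, 5, 6, 9}
Tree: B1–B2, B1–B3, B1–B4, B3–B5, B4–B6, B6–B7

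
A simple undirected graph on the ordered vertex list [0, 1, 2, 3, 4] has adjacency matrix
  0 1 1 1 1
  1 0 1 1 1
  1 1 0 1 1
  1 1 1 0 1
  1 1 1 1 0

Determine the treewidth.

A width-4 tree decomposition is:
Bags: B1 = {0, 1, 2, 3, 4}
Tree: (single bag)
With just one bag of size 5, the width is 5 − 1 = 4, so tw(G) ≤ 4. Conversely, {0, 1, 2, 3, 4} is a clique of size 5, and the vertices of any clique must share a bag in every tree decomposition; so some bag has ≥ 5 vertices and tw(G) ≥ 4. Therefore the treewidth is 4.

4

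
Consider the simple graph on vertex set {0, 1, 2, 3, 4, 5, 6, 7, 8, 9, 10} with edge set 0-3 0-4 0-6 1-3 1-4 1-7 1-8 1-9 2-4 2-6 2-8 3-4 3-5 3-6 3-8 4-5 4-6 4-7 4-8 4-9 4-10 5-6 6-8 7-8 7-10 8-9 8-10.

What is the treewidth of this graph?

3

A width-3 tree decomposition is:
Bags: B1 = {3, 4, 6, 8}  B2 = {3, 4, 5, 6}  B3 = {1, 3, 4, 8}  B4 = {1, 4, 7, 8}  B5 = {1, 4, 8, 9}  B6 = {4, 7, 8, 10}  B7 = {2, 4, 6, 8}  B8 = {0, 3, 4, 6}
Tree: B1–B2, B1–B3, B3–B4, B3–B5, B4–B6, B1–B7, B2–B8
The largest bag has 4 vertices, giving width 3; this decomposition certifies tw(G) ≤ 3. Conversely, {0, 3, 4, 6} is a clique of size 4, and the vertices of any clique must share a bag in every tree decomposition; so some bag has ≥ 4 vertices and tw(G) ≥ 3. Hence tw(G) = 3 exactly.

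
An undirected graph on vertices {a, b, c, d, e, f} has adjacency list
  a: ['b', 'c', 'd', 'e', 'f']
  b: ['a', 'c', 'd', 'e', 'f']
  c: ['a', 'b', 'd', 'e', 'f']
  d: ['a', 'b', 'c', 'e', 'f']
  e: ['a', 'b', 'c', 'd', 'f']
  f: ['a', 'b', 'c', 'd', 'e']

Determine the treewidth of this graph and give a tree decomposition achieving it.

With just one bag of size 6, the width is 6 − 1 = 5, so tw(G) ≤ 5. Conversely, {a, b, c, d, e, f} is a clique of size 6, and the vertices of any clique must share a bag in every tree decomposition; so some bag has ≥ 6 vertices and tw(G) ≥ 5. Therefore the treewidth is 5.

Treewidth 5.
Bags: B1 = {a, b, c, d, e, f}
Tree: (single bag)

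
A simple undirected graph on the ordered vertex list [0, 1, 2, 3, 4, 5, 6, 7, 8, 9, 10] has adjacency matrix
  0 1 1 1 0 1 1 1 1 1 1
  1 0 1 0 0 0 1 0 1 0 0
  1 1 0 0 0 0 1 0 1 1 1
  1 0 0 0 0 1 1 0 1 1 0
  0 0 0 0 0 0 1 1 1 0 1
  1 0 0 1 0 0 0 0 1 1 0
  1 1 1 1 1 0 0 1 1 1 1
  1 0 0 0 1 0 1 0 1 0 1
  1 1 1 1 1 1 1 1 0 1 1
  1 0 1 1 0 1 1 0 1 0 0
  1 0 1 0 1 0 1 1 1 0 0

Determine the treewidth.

A width-4 tree decomposition is:
Bags: B1 = {0, 2, 6, 8, 9}  B2 = {0, 3, 6, 8, 9}  B3 = {0, 3, 5, 8, 9}  B4 = {0, 2, 6, 8, 10}  B5 = {0, 1, 2, 6, 8}  B6 = {0, 6, 7, 8, 10}  B7 = {4, 6, 7, 8, 10}
Tree: B1–B2, B2–B3, B1–B4, B4–B5, B4–B6, B6–B7
Each bag holds 5 vertices, so the decomposition has width 4, which upper-bounds the treewidth. On the other hand G contains the 5-clique {0, 3, 5, 8, 9}. A clique must lie in a single bag of any decomposition, so no decomposition can have width below 4. Combining the bounds, tw(G) = 4.

4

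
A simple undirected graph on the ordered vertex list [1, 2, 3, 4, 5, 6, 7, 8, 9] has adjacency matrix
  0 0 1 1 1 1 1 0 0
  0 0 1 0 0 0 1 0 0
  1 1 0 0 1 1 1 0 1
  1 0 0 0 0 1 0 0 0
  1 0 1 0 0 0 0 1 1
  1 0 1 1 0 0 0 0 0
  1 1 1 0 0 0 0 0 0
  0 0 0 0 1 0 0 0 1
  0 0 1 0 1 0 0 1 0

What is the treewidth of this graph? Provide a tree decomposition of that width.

Treewidth 2.
One optimal decomposition is:
Bags: B1 = {1, 3, 5}  B2 = {1, 3, 6}  B3 = {3, 5, 9}  B4 = {5, 8, 9}  B5 = {1, 3, 7}  B6 = {2, 3, 7}  B7 = {1, 4, 6}
Tree: B1–B2, B1–B3, B3–B4, B2–B5, B5–B6, B2–B7

Every bag has size at most 3, so the width is 3 − 1 = 2 and tw(G) ≤ 2. For the lower bound, the 3 vertices {5, 8, 9} are pairwise adjacent, and any tree decomposition puts a clique entirely inside one bag — forcing width ≥ 2. The upper and lower bounds meet at 2, so that is the treewidth.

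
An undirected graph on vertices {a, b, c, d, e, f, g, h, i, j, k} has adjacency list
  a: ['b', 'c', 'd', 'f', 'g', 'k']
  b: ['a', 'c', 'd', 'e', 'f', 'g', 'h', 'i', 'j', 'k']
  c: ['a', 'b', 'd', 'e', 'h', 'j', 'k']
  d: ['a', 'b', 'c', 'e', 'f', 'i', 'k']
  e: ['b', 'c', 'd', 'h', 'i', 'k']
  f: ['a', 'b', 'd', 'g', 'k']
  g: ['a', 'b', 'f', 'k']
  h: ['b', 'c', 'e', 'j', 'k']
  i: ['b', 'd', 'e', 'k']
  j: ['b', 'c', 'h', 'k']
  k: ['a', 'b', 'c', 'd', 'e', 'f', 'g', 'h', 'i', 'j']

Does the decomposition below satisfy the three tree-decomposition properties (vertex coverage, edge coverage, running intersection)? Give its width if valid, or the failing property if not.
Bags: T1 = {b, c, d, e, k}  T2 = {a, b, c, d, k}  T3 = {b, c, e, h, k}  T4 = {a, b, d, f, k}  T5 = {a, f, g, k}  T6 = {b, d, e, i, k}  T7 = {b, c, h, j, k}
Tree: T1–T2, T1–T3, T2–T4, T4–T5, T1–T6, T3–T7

A tree decomposition must satisfy three properties: every vertex lies in some bag; for every edge, both endpoints lie together in some bag; and for every vertex, the bags containing it form a connected subtree. Here edge (b,g) lies in no bag, so the decomposition is invalid.

No — edge (b,g) lies in no bag.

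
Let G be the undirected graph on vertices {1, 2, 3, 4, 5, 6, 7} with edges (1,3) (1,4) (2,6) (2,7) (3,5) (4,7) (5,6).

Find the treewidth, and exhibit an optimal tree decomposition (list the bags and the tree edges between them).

Each bag holds 3 vertices, so the decomposition has width 2, which upper-bounds the treewidth. Since 4–7–2–6–5–3–1–4 is a cycle in G, G is not acyclic. Forests are exactly the graphs of treewidth ≤ 1, so tw(G) ≥ 2. The upper and lower bounds meet at 2, so that is the treewidth.

Treewidth 2.
Bags: B1 = {2, 4, 7}  B2 = {2, 4, 6}  B3 = {4, 5, 6}  B4 = {3, 4, 5}  B5 = {1, 3, 4}
Tree: B1–B2, B2–B3, B3–B4, B4–B5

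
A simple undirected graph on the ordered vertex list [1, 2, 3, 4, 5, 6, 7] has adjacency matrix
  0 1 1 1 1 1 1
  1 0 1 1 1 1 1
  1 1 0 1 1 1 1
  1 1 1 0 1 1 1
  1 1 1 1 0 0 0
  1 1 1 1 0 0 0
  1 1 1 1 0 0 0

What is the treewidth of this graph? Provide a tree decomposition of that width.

The largest bag has 5 vertices, giving width 4; this decomposition certifies tw(G) ≤ 4. Conversely, {1, 2, 3, 4, 5} is a clique of size 5, and the vertices of any clique must share a bag in every tree decomposition; so some bag has ≥ 5 vertices and tw(G) ≥ 4. The upper and lower bounds meet at 4, so that is the treewidth.

Treewidth 4.
One such decomposition:
Bags: B1 = {1, 2, 3, 4, 7}  B2 = {1, 2, 3, 4, 5}  B3 = {1, 2, 3, 4, 6}
Tree: B1–B2, B1–B3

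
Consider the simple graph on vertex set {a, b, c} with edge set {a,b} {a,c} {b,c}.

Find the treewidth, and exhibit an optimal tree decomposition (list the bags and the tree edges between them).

A single bag containing all 3 vertices is trivially a valid decomposition of width 2. Conversely, {a, b, c} is a clique of size 3, and the vertices of any clique must share a bag in every tree decomposition; so some bag has ≥ 3 vertices and tw(G) ≥ 2. Combining the bounds, tw(G) = 2.

Treewidth 2.
One such decomposition:
Bags: B1 = {a, b, c}
Tree: (single bag)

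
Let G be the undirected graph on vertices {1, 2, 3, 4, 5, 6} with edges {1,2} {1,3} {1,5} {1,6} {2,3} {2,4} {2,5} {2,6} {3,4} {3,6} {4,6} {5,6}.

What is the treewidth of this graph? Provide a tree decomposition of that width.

Treewidth 3.
One such decomposition:
Bags: B1 = {1, 2, 5, 6}  B2 = {1, 2, 3, 6}  B3 = {2, 3, 4, 6}
Tree: B1–B2, B2–B3

The largest bag has 4 vertices, giving width 3; this decomposition certifies tw(G) ≤ 3. For the lower bound, the 4 vertices {1, 2, 3, 6} are pairwise adjacent, and any tree decomposition puts a clique entirely inside one bag — forcing width ≥ 3. Therefore the treewidth is 3.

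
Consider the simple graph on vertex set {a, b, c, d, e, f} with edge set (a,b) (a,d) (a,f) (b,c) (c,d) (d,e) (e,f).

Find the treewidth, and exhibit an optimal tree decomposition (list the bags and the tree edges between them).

Treewidth 2.
Bags: B1 = {a, b, c}  B2 = {a, c, d}  B3 = {a, d, f}  B4 = {d, e, f}
Tree: B1–B2, B2–B3, B3–B4

Each bag holds 3 vertices, so the decomposition has width 2, which upper-bounds the treewidth. The edges b–c–d–a–b form a cycle, so G is not a tree and its treewidth is at least 2. Hence tw(G) = 2 exactly.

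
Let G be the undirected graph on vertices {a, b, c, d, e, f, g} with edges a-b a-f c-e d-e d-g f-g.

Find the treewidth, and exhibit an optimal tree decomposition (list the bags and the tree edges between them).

Treewidth 1.
One optimal decomposition is:
Bags: B1 = {a, b}  B2 = {a, f}  B3 = {f, g}  B4 = {d, g}  B5 = {d, e}  B6 = {c, e}
Tree: B1–B2, B2–B3, B3–B4, B4–B5, B5–B6

Every bag has size at most 2, so the width is 2 − 1 = 1 and tw(G) ≤ 1. Any graph with an edge has treewidth ≥ 1, and G has the edge b–a. The upper and lower bounds meet at 1, so that is the treewidth.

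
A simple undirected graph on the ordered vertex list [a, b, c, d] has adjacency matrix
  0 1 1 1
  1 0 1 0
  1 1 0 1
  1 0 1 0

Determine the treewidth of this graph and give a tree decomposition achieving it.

Treewidth 2.
One such decomposition:
Bags: B1 = {a, b, c}  B2 = {a, c, d}
Tree: B1–B2

The largest bag has 3 vertices, giving width 2; this decomposition certifies tw(G) ≤ 2. For the lower bound, the 3 vertices {a, c, d} are pairwise adjacent, and any tree decomposition puts a clique entirely inside one bag — forcing width ≥ 2. The upper and lower bounds meet at 2, so that is the treewidth.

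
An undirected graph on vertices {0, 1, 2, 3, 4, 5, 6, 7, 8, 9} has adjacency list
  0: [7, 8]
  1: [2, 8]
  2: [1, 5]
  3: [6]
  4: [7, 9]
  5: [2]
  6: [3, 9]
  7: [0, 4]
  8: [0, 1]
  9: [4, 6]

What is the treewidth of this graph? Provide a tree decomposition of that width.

Treewidth 1.
Bags: B1 = {2, 5}  B2 = {1, 2}  B3 = {1, 8}  B4 = {0, 8}  B5 = {0, 7}  B6 = {4, 7}  B7 = {4, 9}  B8 = {6, 9}  B9 = {3, 6}
Tree: B1–B2, B2–B3, B3–B4, B4–B5, B5–B6, B6–B7, B7–B8, B8–B9

The largest bag has 2 vertices, giving width 1; this decomposition certifies tw(G) ≤ 1. Any graph with an edge has treewidth ≥ 1, and G has the edge 5–2. Hence tw(G) = 1 exactly.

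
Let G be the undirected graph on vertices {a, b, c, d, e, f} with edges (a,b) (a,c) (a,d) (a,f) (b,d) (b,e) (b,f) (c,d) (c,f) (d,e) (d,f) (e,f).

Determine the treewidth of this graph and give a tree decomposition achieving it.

Treewidth 3.
Bags: B1 = {a, c, d, f}  B2 = {a, b, d, f}  B3 = {b, d, e, f}
Tree: B1–B2, B2–B3

Each bag holds 4 vertices, so the decomposition has width 3, which upper-bounds the treewidth. On the other hand G contains the 4-clique {b, d, e, f}. A clique must lie in a single bag of any decomposition, so no decomposition can have width below 3. Combining the bounds, tw(G) = 3.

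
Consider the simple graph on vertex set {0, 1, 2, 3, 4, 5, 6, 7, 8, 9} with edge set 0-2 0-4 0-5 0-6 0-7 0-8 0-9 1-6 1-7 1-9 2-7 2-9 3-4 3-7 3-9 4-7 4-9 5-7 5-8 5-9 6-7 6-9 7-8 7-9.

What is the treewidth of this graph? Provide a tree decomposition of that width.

Treewidth 3.
One such decomposition:
Bags: B1 = {0, 2, 7, 9}  B2 = {0, 4, 7, 9}  B3 = {0, 6, 7, 9}  B4 = {0, 5, 7, 9}  B5 = {3, 4, 7, 9}  B6 = {1, 6, 7, 9}  B7 = {0, 5, 7, 8}
Tree: B1–B2, B1–B3, B2–B4, B2–B5, B3–B6, B4–B7

Each bag holds 4 vertices, so the decomposition has width 3, which upper-bounds the treewidth. Conversely, {0, 5, 7, 8} is a clique of size 4, and the vertices of any clique must share a bag in every tree decomposition; so some bag has ≥ 4 vertices and tw(G) ≥ 3. Therefore the treewidth is 3.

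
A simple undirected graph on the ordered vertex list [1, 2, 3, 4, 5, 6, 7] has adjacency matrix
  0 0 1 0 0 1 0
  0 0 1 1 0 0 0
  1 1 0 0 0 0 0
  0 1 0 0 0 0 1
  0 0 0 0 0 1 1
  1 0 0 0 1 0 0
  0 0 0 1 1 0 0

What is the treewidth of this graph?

2

A width-2 tree decomposition is:
Bags: B1 = {2, 4, 7}  B2 = {2, 5, 7}  B3 = {2, 5, 6}  B4 = {1, 2, 6}  B5 = {1, 2, 3}
Tree: B1–B2, B2–B3, B3–B4, B4–B5
Each bag holds 3 vertices, so the decomposition has width 2, which upper-bounds the treewidth. For the lower bound, G contains the cycle 2–4–7–5–6–1–3–2, so G is not a forest; only forests have treewidth ≤ 1, hence tw(G) ≥ 2. Combining the bounds, tw(G) = 2.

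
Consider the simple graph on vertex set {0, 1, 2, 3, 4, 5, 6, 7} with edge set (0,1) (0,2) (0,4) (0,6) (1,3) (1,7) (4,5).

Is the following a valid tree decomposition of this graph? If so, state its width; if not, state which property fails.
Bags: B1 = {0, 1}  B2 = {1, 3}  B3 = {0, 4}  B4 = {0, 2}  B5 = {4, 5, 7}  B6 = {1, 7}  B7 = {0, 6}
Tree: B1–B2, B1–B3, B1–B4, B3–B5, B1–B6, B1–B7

No — bags containing vertex 7 are not connected in the tree.

A tree decomposition must satisfy three properties: every vertex lies in some bag; for every edge, both endpoints lie together in some bag; and for every vertex, the bags containing it form a connected subtree. Here bags containing vertex 7 are not connected in the tree, so the decomposition is invalid.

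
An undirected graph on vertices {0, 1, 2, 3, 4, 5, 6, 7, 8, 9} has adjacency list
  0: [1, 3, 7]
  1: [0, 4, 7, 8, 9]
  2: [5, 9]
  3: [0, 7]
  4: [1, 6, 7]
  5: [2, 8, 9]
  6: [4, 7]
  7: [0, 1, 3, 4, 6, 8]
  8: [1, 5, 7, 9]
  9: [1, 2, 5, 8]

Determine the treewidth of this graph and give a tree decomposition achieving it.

Treewidth 2.
One such decomposition:
Bags: B1 = {1, 7, 8}  B2 = {1, 8, 9}  B3 = {1, 4, 7}  B4 = {0, 1, 7}  B5 = {5, 8, 9}  B6 = {2, 5, 9}  B7 = {0, 3, 7}  B8 = {4, 6, 7}
Tree: B1–B2, B1–B3, B3–B4, B2–B5, B5–B6, B4–B7, B3–B8

The largest bag has 3 vertices, giving width 2; this decomposition certifies tw(G) ≤ 2. On the other hand G contains the 3-clique {1, 8, 9}. A clique must lie in a single bag of any decomposition, so no decomposition can have width below 2. Therefore the treewidth is 2.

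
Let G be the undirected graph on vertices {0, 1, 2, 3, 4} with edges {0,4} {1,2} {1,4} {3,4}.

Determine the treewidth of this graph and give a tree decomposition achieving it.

The largest bag has 2 vertices, giving width 1; this decomposition certifies tw(G) ≤ 1. Any graph with an edge has treewidth ≥ 1, and G has the edge 0–4. The upper and lower bounds meet at 1, so that is the treewidth.

Treewidth 1.
Bags: B1 = {0, 4}  B2 = {1, 4}  B3 = {1, 2}  B4 = {3, 4}
Tree: B1–B2, B2–B3, B1–B4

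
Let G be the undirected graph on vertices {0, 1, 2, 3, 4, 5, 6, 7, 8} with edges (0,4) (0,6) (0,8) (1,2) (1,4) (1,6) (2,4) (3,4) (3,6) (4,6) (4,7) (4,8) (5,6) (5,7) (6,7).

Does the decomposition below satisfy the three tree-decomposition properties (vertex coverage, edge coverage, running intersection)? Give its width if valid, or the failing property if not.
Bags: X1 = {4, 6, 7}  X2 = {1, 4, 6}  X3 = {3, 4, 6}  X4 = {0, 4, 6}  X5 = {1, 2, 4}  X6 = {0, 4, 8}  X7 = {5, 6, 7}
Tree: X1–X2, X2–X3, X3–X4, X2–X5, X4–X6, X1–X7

Yes; width 2.

Vertex coverage: the bags together contain {0, 1, 2, 3, 4, 5, 6, 7, 8}, the full vertex set. Edge coverage: each edge of G has both endpoints in at least one bag. Running intersection: for every vertex, the bags containing it form a connected subtree. All three properties hold, so this is a valid tree decomposition of width max|bag| − 1 = 2, and hence tw(G) ≤ 2.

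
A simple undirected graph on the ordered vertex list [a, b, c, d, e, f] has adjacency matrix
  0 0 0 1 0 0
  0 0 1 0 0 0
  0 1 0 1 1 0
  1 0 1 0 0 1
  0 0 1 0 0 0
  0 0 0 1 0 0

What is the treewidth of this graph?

A width-1 tree decomposition is:
Bags: B1 = {c, d}  B2 = {b, c}  B3 = {c, e}  B4 = {d, f}  B5 = {a, d}
Tree: B1–B2, B1–B3, B1–B4, B1–B5
The largest bag has 2 vertices, giving width 1; this decomposition certifies tw(G) ≤ 1. Any graph with an edge has treewidth ≥ 1, and G has the edge c–d. Hence tw(G) = 1 exactly.

1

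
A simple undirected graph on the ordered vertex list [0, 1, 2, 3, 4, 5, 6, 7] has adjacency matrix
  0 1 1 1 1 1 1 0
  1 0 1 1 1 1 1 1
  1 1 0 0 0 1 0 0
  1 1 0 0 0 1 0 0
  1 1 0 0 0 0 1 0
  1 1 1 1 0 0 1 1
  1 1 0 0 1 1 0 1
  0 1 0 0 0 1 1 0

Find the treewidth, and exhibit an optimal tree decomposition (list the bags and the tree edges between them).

Treewidth 3.
One such decomposition:
Bags: B1 = {0, 1, 5, 6}  B2 = {0, 1, 3, 5}  B3 = {1, 5, 6, 7}  B4 = {0, 1, 2, 5}  B5 = {0, 1, 4, 6}
Tree: B1–B2, B1–B3, B1–B4, B1–B5

Every bag has size at most 4, so the width is 4 − 1 = 3 and tw(G) ≤ 3. For the lower bound, the 4 vertices {0, 1, 4, 6} are pairwise adjacent, and any tree decomposition puts a clique entirely inside one bag — forcing width ≥ 3. Hence tw(G) = 3 exactly.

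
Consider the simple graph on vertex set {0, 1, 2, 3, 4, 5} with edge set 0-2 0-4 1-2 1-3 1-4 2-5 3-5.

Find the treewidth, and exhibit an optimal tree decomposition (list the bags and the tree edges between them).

Treewidth 2.
Bags: B1 = {1, 3, 5}  B2 = {1, 2, 5}  B3 = {1, 2, 4}  B4 = {0, 2, 4}
Tree: B1–B2, B2–B3, B3–B4

Every bag has size at most 3, so the width is 3 − 1 = 2 and tw(G) ≤ 2. For the lower bound, G contains the cycle 3–5–2–1–3, so G is not a forest; only forests have treewidth ≤ 1, hence tw(G) ≥ 2. Hence tw(G) = 2 exactly.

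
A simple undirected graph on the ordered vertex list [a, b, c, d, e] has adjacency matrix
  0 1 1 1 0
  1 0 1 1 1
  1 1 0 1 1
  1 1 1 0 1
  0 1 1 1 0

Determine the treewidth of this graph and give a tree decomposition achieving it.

Treewidth 3.
One such decomposition:
Bags: B1 = {b, c, d, e}  B2 = {a, b, c, d}
Tree: B1–B2

Each bag holds 4 vertices, so the decomposition has width 3, which upper-bounds the treewidth. For the lower bound, the 4 vertices {b, c, d, e} are pairwise adjacent, and any tree decomposition puts a clique entirely inside one bag — forcing width ≥ 3. Therefore the treewidth is 3.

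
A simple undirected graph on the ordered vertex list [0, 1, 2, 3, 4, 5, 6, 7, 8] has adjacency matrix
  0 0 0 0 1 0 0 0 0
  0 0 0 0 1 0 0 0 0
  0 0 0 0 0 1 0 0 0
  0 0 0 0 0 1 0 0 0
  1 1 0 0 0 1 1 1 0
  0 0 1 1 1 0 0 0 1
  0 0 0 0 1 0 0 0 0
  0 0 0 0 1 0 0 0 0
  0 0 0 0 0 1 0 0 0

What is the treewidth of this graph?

A width-1 tree decomposition is:
Bags: B1 = {2, 5}  B2 = {4, 5}  B3 = {1, 4}  B4 = {5, 8}  B5 = {3, 5}  B6 = {4, 6}  B7 = {0, 4}  B8 = {4, 7}
Tree: B1–B2, B2–B3, B1–B4, B2–B5, B3–B6, B3–B7, B3–B8
Each bag holds 2 vertices, so the decomposition has width 1, which upper-bounds the treewidth. Since G has at least one edge (e.g. 5–2), it is not an edgeless graph, so tw(G) ≥ 1. Therefore the treewidth is 1.

1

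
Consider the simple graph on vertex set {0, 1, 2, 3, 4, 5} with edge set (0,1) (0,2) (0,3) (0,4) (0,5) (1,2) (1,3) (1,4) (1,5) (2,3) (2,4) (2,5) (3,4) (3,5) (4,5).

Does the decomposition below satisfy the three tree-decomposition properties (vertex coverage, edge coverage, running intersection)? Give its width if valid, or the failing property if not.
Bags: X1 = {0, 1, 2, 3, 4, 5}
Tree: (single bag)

Checking the three conditions: (i) the bags cover all of {0, 1, 2, 3, 4, 5}; (ii) for each edge, some bag contains both endpoints; (iii) the bags containing any fixed vertex form a subtree. All hold, so the decomposition is valid with width 6 − 1 = 5.

Yes; width 5.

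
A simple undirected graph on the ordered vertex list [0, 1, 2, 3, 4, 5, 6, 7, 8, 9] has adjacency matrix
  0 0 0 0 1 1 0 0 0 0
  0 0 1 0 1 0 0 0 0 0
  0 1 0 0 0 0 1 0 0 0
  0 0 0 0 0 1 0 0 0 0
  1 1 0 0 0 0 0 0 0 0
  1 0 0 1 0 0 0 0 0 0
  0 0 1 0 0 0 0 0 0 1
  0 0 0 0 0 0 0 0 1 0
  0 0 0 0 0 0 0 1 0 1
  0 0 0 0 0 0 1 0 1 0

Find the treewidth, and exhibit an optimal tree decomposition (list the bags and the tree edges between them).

Treewidth 1.
One optimal decomposition is:
Bags: B1 = {3, 5}  B2 = {0, 5}  B3 = {0, 4}  B4 = {1, 4}  B5 = {1, 2}  B6 = {2, 6}  B7 = {6, 9}  B8 = {8, 9}  B9 = {7, 8}
Tree: B1–B2, B2–B3, B3–B4, B4–B5, B5–B6, B6–B7, B7–B8, B8–B9

Each bag holds 2 vertices, so the decomposition has width 1, which upper-bounds the treewidth. Since G has at least one edge (e.g. 3–5), it is not an edgeless graph, so tw(G) ≥ 1. Hence tw(G) = 1 exactly.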